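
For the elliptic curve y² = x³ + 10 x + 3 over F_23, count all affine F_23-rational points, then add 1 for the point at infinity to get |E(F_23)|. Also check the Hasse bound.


Affine points = {(0, 7), (0, 16), (2, 10), (2, 13), (6, 7), (6, 16), (7, 5), (7, 18), (11, 8), (11, 15), (14, 9), (14, 14), (15, 3), (15, 20), (16, 2), (16, 21), (17, 7), (17, 16), (18, 9), (18, 14)}; affine count = 20; |E(F_23)| = 21.

Discriminant check: Δ ∝ 4a³ + 27b² = 4·10³ + 27·3² = 4·1000 + 27·9 ≡ 11 (mod 23). Nonzero ⇒ E is nonsingular.
For each x ∈ F_23, compute rhs = x³ + 10·x + 3 mod 23, then count y ∈ F_23 with y² ≡ rhs.
  x = 0: rhs = 3, matching y values: 7, 16 (2 points).
  x = 1: rhs = 14, matching y values: none (0 points).
  x = 2: rhs = 8, matching y values: 10, 13 (2 points).
  x = 3: rhs = 14, matching y values: none (0 points).
  x = 4: rhs = 15, matching y values: none (0 points).
  x = 5: rhs = 17, matching y values: none (0 points).
  x = 6: rhs = 3, matching y values: 7, 16 (2 points).
  x = 7: rhs = 2, matching y values: 5, 18 (2 points).
  x = 8: rhs = 20, matching y values: none (0 points).
  x = 9: rhs = 17, matching y values: none (0 points).
  x = 10: rhs = 22, matching y values: none (0 points).
  x = 11: rhs = 18, matching y values: 8, 15 (2 points).
  x = 12: rhs = 11, matching y values: none (0 points).
  x = 13: rhs = 7, matching y values: none (0 points).
  x = 14: rhs = 12, matching y values: 9, 14 (2 points).
  x = 15: rhs = 9, matching y values: 3, 20 (2 points).
  x = 16: rhs = 4, matching y values: 2, 21 (2 points).
  x = 17: rhs = 3, matching y values: 7, 16 (2 points).
  x = 18: rhs = 12, matching y values: 9, 14 (2 points).
  x = 19: rhs = 14, matching y values: none (0 points).
  x = 20: rhs = 15, matching y values: none (0 points).
  x = 21: rhs = 21, matching y values: none (0 points).
  x = 22: rhs = 15, matching y values: none (0 points).
Total affine count: 20.
Full point count |E(F_23)| = 20 + 1 = 21.
Hasse bound: |21 − (23+1)| = |-3| = 3 ≤ 2√23 ≈ 9.5917 ✓.


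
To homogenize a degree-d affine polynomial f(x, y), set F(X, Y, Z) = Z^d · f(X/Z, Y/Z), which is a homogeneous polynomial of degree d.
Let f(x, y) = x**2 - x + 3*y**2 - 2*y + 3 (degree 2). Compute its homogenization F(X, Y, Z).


F(X, Y, Z) = X**2 - X*Z + 3*Y**2 - 2*Y*Z + 3*Z**2

deg(f) = 2.
Substitute x = X/Z, y = Y/Z into f, then multiply by Z^2.
  monomial 1·x^2·y^0 ↦ 1·X^2·Y^0·Z^0.
  monomial -1·x^1·y^0 ↦ -1·X^1·Y^0·Z^1.
  monomial 3·x^0·y^2 ↦ 3·X^0·Y^2·Z^0.
  monomial -2·x^0·y^1 ↦ -2·X^0·Y^1·Z^1.
  monomial 3·x^0·y^0 ↦ 3·X^0·Y^0·Z^2.
Collecting: F(X, Y, Z) = X**2 - X*Z + 3*Y**2 - 2*Y*Z + 3*Z**2.


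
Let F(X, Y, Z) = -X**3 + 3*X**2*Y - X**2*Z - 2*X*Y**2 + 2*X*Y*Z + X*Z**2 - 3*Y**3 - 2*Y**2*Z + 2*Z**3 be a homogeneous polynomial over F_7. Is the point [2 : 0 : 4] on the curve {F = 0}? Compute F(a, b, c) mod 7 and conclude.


F(2,0,4) ≡ 3 (mod 7); P is NOT on the curve.

Evaluate F(2, 0, 4) term-by-term (mod 7).
  -X**3 ↦ -1·8·1·1 = -8
  3*X**2*Y ↦ 3·4·0·1 = 0
  -X**2*Z ↦ -1·4·1·4 = -16
  -2*X*Y**2 ↦ -2·2·0·1 = 0
  2*X*Y*Z ↦ 2·2·0·4 = 0
  X*Z**2 ↦ 1·2·1·16 = 32
  -3*Y**3 ↦ -3·1·0·1 = 0
  -2*Y**2*Z ↦ -2·1·0·4 = 0
  2*Z**3 ↦ 2·1·1·64 = 128
Sum: F(2, 0, 4) = (-8) + (0) + (-16) + (0) + (0) + (32) + (0) + (0) + (128) = 136.
Reducing mod 7: 136 ≡ 3 (mod 7).
Since F(a, b, c) ≡ 3 ≠ 0 (mod 7), P does NOT lie on the curve.


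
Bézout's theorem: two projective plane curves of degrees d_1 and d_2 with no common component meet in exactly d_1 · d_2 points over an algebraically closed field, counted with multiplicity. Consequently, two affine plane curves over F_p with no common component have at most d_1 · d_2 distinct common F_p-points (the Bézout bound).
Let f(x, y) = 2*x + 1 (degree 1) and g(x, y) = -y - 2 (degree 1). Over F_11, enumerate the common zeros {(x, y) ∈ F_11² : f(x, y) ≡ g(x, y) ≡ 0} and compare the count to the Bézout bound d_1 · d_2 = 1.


Common zeros: {(5, 9)}; count = 1; Bézout bound = 1.

deg(f) = 1, deg(g) = 1, so Bézout bound = 1.
Scan x ∈ F_11. For each x, list the y ∈ F_11 with f(x, y) ≡ 0 and those with g(x, y) ≡ 0 (mod 11); the common zeros in that column are the intersection.
  x = 0: f ≡ 0 at y ∈ ∅; g ≡ 0 at y ∈ {9}; common: ∅.
  x = 1: f ≡ 0 at y ∈ ∅; g ≡ 0 at y ∈ {9}; common: ∅.
  x = 2: f ≡ 0 at y ∈ ∅; g ≡ 0 at y ∈ {9}; common: ∅.
  x = 3: f ≡ 0 at y ∈ ∅; g ≡ 0 at y ∈ {9}; common: ∅.
  x = 4: f ≡ 0 at y ∈ ∅; g ≡ 0 at y ∈ {9}; common: ∅.
  x = 5: f ≡ 0 at y ∈ {0, 1, 2, 3, 4, 5, 6, 7, 8, 9, 10}; g ≡ 0 at y ∈ {9}; common: {9}.
  x = 6: f ≡ 0 at y ∈ ∅; g ≡ 0 at y ∈ {9}; common: ∅.
  x = 7: f ≡ 0 at y ∈ ∅; g ≡ 0 at y ∈ {9}; common: ∅.
  x = 8: f ≡ 0 at y ∈ ∅; g ≡ 0 at y ∈ {9}; common: ∅.
  x = 9: f ≡ 0 at y ∈ ∅; g ≡ 0 at y ∈ {9}; common: ∅.
  x = 10: f ≡ 0 at y ∈ ∅; g ≡ 0 at y ∈ {9}; common: ∅.
Collecting: common zeros = {(5, 9)}, so the count is 1.
Comparison with the Bézout bound: 1 ≤ 1 = deg(f)·deg(g), as expected for curves with no common component (the bound is attained).


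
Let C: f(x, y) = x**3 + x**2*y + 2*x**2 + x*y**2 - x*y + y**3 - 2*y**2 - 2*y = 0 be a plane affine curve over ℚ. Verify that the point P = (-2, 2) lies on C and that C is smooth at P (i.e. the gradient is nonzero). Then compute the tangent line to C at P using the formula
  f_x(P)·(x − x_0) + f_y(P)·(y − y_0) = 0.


Tangent line at P: -2*x - 4 = 0.

Step 1: f(-2, 2) = 0, so P lies on C.
Step 2: partial derivatives
  f_x(x, y) = 3*x**2 + 2*x*y + 4*x + y**2 - y, f_y(x, y) = x**2 + 2*x*y - x + 3*y**2 - 4*y - 2.
  f_x(P) = -2, f_y(P) = 0 (gradient nonzero, so P is smooth).
Step 3: tangent line at P: -2·(x − -2) + 0·(y − 2) = 0.
Expanding: -2*x - 4 = 0.


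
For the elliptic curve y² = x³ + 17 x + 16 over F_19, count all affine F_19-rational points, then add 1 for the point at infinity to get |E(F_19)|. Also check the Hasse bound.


Affine points = {(0, 4), (0, 15), (2, 1), (2, 18), (5, 6), (5, 13), (6, 7), (6, 12), (9, 9), (9, 10), (15, 6), (15, 13), (18, 6), (18, 13)}; affine count = 14; |E(F_19)| = 15.

Discriminant check: Δ ∝ 4a³ + 27b² = 4·17³ + 27·16² = 4·4913 + 27·256 ≡ 2 (mod 19). Nonzero ⇒ E is nonsingular.
For each x ∈ F_19, compute rhs = x³ + 17·x + 16 mod 19, then count y ∈ F_19 with y² ≡ rhs.
  x = 0: rhs = 16, matching y values: 4, 15 (2 points).
  x = 1: rhs = 15, matching y values: none (0 points).
  x = 2: rhs = 1, matching y values: 1, 18 (2 points).
  x = 3: rhs = 18, matching y values: none (0 points).
  x = 4: rhs = 15, matching y values: none (0 points).
  x = 5: rhs = 17, matching y values: 6, 13 (2 points).
  x = 6: rhs = 11, matching y values: 7, 12 (2 points).
  x = 7: rhs = 3, matching y values: none (0 points).
  x = 8: rhs = 18, matching y values: none (0 points).
  x = 9: rhs = 5, matching y values: 9, 10 (2 points).
  x = 10: rhs = 8, matching y values: none (0 points).
  x = 11: rhs = 14, matching y values: none (0 points).
  x = 12: rhs = 10, matching y values: none (0 points).
  x = 13: rhs = 2, matching y values: none (0 points).
  x = 14: rhs = 15, matching y values: none (0 points).
  x = 15: rhs = 17, matching y values: 6, 13 (2 points).
  x = 16: rhs = 14, matching y values: none (0 points).
  x = 17: rhs = 12, matching y values: none (0 points).
  x = 18: rhs = 17, matching y values: 6, 13 (2 points).
Total affine count: 14.
Full point count |E(F_19)| = 14 + 1 = 15.
Hasse bound: |15 − (19+1)| = |-5| = 5 ≤ 2√19 ≈ 8.7178 ✓.


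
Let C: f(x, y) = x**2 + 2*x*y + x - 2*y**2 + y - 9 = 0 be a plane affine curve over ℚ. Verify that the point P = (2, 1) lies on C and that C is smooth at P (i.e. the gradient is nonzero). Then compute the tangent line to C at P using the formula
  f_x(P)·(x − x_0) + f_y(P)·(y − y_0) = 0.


Tangent line at P: 7*x + y - 15 = 0.

Step 1: f(2, 1) = 0, so P lies on C.
Step 2: partial derivatives
  f_x(x, y) = 2*x + 2*y + 1, f_y(x, y) = 2*x - 4*y + 1.
  f_x(P) = 7, f_y(P) = 1 (gradient nonzero, so P is smooth).
Step 3: tangent line at P: 7·(x − 2) + 1·(y − 1) = 0.
Expanding: 7*x + y - 15 = 0.


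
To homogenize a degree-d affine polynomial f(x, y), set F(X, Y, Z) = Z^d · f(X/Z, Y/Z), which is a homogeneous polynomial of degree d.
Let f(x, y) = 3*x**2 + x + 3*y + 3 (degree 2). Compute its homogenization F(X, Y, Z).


F(X, Y, Z) = 3*X**2 + X*Z + 3*Y*Z + 3*Z**2

deg(f) = 2.
Substitute x = X/Z, y = Y/Z into f, then multiply by Z^2.
  monomial 3·x^2·y^0 ↦ 3·X^2·Y^0·Z^0.
  monomial 1·x^1·y^0 ↦ 1·X^1·Y^0·Z^1.
  monomial 3·x^0·y^1 ↦ 3·X^0·Y^1·Z^1.
  monomial 3·x^0·y^0 ↦ 3·X^0·Y^0·Z^2.
Collecting: F(X, Y, Z) = 3*X**2 + X*Z + 3*Y*Z + 3*Z**2.


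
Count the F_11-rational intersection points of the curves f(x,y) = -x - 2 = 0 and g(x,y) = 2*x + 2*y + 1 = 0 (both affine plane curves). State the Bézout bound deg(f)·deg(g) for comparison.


Common zeros: {(9, 7)}; count = 1; Bézout bound = 1.

deg(f) = 1, deg(g) = 1, so Bézout bound = 1.
Scan x ∈ F_11. For each x, list the y ∈ F_11 with f(x, y) ≡ 0 and those with g(x, y) ≡ 0 (mod 11); the common zeros in that column are the intersection.
  x = 0: f ≡ 0 at y ∈ ∅; g ≡ 0 at y ∈ {5}; common: ∅.
  x = 1: f ≡ 0 at y ∈ ∅; g ≡ 0 at y ∈ {4}; common: ∅.
  x = 2: f ≡ 0 at y ∈ ∅; g ≡ 0 at y ∈ {3}; common: ∅.
  x = 3: f ≡ 0 at y ∈ ∅; g ≡ 0 at y ∈ {2}; common: ∅.
  x = 4: f ≡ 0 at y ∈ ∅; g ≡ 0 at y ∈ {1}; common: ∅.
  x = 5: f ≡ 0 at y ∈ ∅; g ≡ 0 at y ∈ {0}; common: ∅.
  x = 6: f ≡ 0 at y ∈ ∅; g ≡ 0 at y ∈ {10}; common: ∅.
  x = 7: f ≡ 0 at y ∈ ∅; g ≡ 0 at y ∈ {9}; common: ∅.
  x = 8: f ≡ 0 at y ∈ ∅; g ≡ 0 at y ∈ {8}; common: ∅.
  x = 9: f ≡ 0 at y ∈ {0, 1, 2, 3, 4, 5, 6, 7, 8, 9, 10}; g ≡ 0 at y ∈ {7}; common: {7}.
  x = 10: f ≡ 0 at y ∈ ∅; g ≡ 0 at y ∈ {6}; common: ∅.
Collecting: common zeros = {(9, 7)}, so the count is 1.
Comparison with the Bézout bound: 1 ≤ 1 = deg(f)·deg(g), as expected for curves with no common component (the bound is attained).


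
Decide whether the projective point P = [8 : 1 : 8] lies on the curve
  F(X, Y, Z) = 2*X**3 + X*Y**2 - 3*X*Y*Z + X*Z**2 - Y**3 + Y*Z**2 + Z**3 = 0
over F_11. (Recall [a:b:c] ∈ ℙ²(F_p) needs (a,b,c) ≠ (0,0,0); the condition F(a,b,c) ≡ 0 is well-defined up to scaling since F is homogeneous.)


F(8,1,8) ≡ 2 (mod 11); P is NOT on the curve.

Evaluate F(8, 1, 8) term-by-term (mod 11).
  2*X**3 ↦ 2·512·1·1 = 1024
  X*Y**2 ↦ 1·8·1·1 = 8
  -3*X*Y*Z ↦ -3·8·1·8 = -192
  X*Z**2 ↦ 1·8·1·64 = 512
  -Y**3 ↦ -1·1·1·1 = -1
  Y*Z**2 ↦ 1·1·1·64 = 64
  Z**3 ↦ 1·1·1·512 = 512
Sum: F(8, 1, 8) = (1024) + (8) + (-192) + (512) + (-1) + (64) + (512) = 1927.
Reducing mod 11: 1927 ≡ 2 (mod 11).
Since F(a, b, c) ≡ 2 ≠ 0 (mod 11), P does NOT lie on the curve.


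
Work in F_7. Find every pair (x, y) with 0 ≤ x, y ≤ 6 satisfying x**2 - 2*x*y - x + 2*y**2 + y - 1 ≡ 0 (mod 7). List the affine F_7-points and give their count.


Affine F_7-points: {(0, 4), (0, 6), (1, 1), (1, 3), (2, 1), (2, 4), (6, 3), (6, 6)}; count = 8.

For each of the 49 pairs (x, y) ∈ F_7², evaluate f(x, y) mod 7. Record the zeros.
  x = 0: [0↦6, 1↦2, 2↦2, 3↦6, 4↦0, 5↦5, 6↦0]  zeros at y ∈ {4, 6}
  x = 1: [0↦6, 1↦0, 2↦5, 3↦0, 4↦6, 5↦2, 6↦2]  zeros at y ∈ {1, 3}
  x = 2: [0↦1, 1↦0, 2↦3, 3↦3, 4↦0, 5↦1, 6↦6]  zeros at y ∈ {1, 4}
  x = 3: [0↦5, 1↦2, 2↦3, 3↦1, 4↦3, 5↦2, 6↦5]  zeros at y ∈ ∅
  x = 4: [0↦4, 1↦6, 2↦5, 3↦1, 4↦1, 5↦5, 6↦6]  zeros at y ∈ ∅
  x = 5: [0↦5, 1↦5, 2↦2, 3↦3, 4↦1, 5↦3, 6↦2]  zeros at y ∈ ∅
  x = 6: [0↦1, 1↦6, 2↦1, 3↦0, 4↦3, 5↦3, 6↦0]  zeros at y ∈ {3, 6}
Collecting zeros: affine points = {(0, 4), (0, 6), (1, 1), (1, 3), (2, 1), (2, 4), (6, 3), (6, 6)}.
Total count |C(F_7)_aff| = 8.


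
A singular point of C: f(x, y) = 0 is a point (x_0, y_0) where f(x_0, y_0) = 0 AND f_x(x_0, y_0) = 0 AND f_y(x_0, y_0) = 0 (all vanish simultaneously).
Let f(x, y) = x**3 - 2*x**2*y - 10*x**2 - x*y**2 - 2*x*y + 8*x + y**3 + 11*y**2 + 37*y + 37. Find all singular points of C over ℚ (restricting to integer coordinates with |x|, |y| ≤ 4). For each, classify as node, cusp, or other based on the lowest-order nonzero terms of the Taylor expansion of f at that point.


Singular points: {(1, -3)}; classification: node.

Compute partial derivatives:
  f_x = 3*x**2 - 4*x*y - 20*x - y**2 - 2*y + 8.
  f_y = -2*x**2 - 2*x*y - 2*x + 3*y**2 + 22*y + 37.
Scan x_0 ∈ {−4, ..., 4}. For each x_0, f_y(x_0, y) is a polynomial in y; find its integer roots y ∈ {−4, ..., 4}, then test f_x and f at those candidates.
  x = -4: f_y(-4, y) = 3*y**2 + 30*y + 13; no integer root y with |y| ≤ 4.
  x = -3: f_y(-3, y) = 3*y**2 + 28*y + 25; vanishes at y ∈ {-1}. (-3, -1): f_x = 84 ≠ 0.
  x = -2: f_y(-2, y) = 3*y**2 + 26*y + 33; no integer root y with |y| ≤ 4.
  x = -1: f_y(-1, y) = 3*y**2 + 24*y + 37; no integer root y with |y| ≤ 4.
  x = 0: f_y(0, y) = 3*y**2 + 22*y + 37; no integer root y with |y| ≤ 4.
  x = 1: f_y(1, y) = 3*y**2 + 20*y + 33; vanishes at y ∈ {-3}. (1, -3): f_x = 0, f = 0 — SINGULAR.
  x = 2: f_y(2, y) = 3*y**2 + 18*y + 25; no integer root y with |y| ≤ 4.
  x = 3: f_y(3, y) = 3*y**2 + 16*y + 13; vanishes at y ∈ {-1}. (3, -1): f_x = -12 ≠ 0.
  x = 4: f_y(4, y) = 3*y**2 + 14*y - 3; no integer root y with |y| ≤ 4.
Only singular point on the grid: (1, -3).
Classify: substitute x = 1 + u, y = -3 + v and expand: f = u**3 - 2*u**2*v - u**2 - u*v**2 + v**3 + v**2.
No constant or linear terms (consistent with a singular point). Quadratic part: -u**2 + v**2. Cubic part: u**3 - 2*u**2*v - u*v**2 + v**3.
The quadratic part v**2 - u**2 = (v − u)(v + u) splits into two distinct linear factors, so there are two distinct tangent lines y − -3 = ±(x − 1) — this is a node (ordinary double point).
Classification: node.


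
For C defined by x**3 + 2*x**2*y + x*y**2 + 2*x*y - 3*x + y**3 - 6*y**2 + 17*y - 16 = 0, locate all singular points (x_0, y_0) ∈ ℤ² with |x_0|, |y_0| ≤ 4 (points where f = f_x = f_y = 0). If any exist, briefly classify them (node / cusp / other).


Singular points: {(-2, 3)}; classification: cusp.

Compute partial derivatives:
  f_x = 3*x**2 + 4*x*y + y**2 + 2*y - 3.
  f_y = 2*x**2 + 2*x*y + 2*x + 3*y**2 - 12*y + 17.
Scan x_0 ∈ {−4, ..., 4}. For each x_0, f_y(x_0, y) is a polynomial in y; find its integer roots y ∈ {−4, ..., 4}, then test f_x and f at those candidates.
  x = -4: f_y(-4, y) = 3*y**2 - 20*y + 41; no integer root y with |y| ≤ 4.
  x = -3: f_y(-3, y) = 3*y**2 - 18*y + 29; no integer root y with |y| ≤ 4.
  x = -2: f_y(-2, y) = 3*y**2 - 16*y + 21; vanishes at y ∈ {3}. (-2, 3): f_x = 0, f = 0 — SINGULAR.
  x = -1: f_y(-1, y) = 3*y**2 - 14*y + 17; no integer root y with |y| ≤ 4.
  x = 0: f_y(0, y) = 3*y**2 - 12*y + 17; no integer root y with |y| ≤ 4.
  x = 1: f_y(1, y) = 3*y**2 - 10*y + 21; no integer root y with |y| ≤ 4.
  x = 2: f_y(2, y) = 3*y**2 - 8*y + 29; no integer root y with |y| ≤ 4.
  x = 3: f_y(3, y) = 3*y**2 - 6*y + 41; no integer root y with |y| ≤ 4.
  x = 4: f_y(4, y) = 3*y**2 - 4*y + 57; no integer root y with |y| ≤ 4.
Only singular point on the grid: (-2, 3).
Classify: substitute x = -2 + u, y = 3 + v and expand: f = u**3 + 2*u**2*v + u*v**2 + v**3 + v**2.
No constant or linear terms (consistent with a singular point). Quadratic part: v**2. Cubic part: u**3 + 2*u**2*v + u*v**2 + v**3.
The quadratic part v**2 is a perfect square, so there is a single (double) tangent line v = 0, i.e. y = 3. Restricting the cubic part to that line (v = 0) leaves u**3 ≠ 0, so f is not divisible by v and the branch is v² ≈ -u**3 to lowest order — this is a cusp.
Classification: cusp.


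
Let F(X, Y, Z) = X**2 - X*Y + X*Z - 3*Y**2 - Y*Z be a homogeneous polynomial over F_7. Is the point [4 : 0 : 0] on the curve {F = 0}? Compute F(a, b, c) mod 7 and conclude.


F(4,0,0) ≡ 2 (mod 7); P is NOT on the curve.

Evaluate F(4, 0, 0) term-by-term (mod 7).
  X**2 ↦ 1·16·1·1 = 16
  -X*Y ↦ -1·4·0·1 = 0
  X*Z ↦ 1·4·1·0 = 0
  -3*Y**2 ↦ -3·1·0·1 = 0
  -Y*Z ↦ -1·1·0·0 = 0
Sum: F(4, 0, 0) = (16) + (0) + (0) + (0) + (0) = 16.
Reducing mod 7: 16 ≡ 2 (mod 7).
Since F(a, b, c) ≡ 2 ≠ 0 (mod 7), P does NOT lie on the curve.


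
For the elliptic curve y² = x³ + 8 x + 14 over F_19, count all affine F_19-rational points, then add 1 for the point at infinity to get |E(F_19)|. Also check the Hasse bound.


Affine points = {(1, 2), (1, 17), (2, 0), (8, 1), (8, 18), (9, 6), (9, 13), (10, 7), (10, 12), (13, 4), (13, 15), (14, 1), (14, 18), (16, 1), (16, 18), (17, 3), (17, 16), (18, 9), (18, 10)}; affine count = 19; |E(F_19)| = 20.

Discriminant check: Δ ∝ 4a³ + 27b² = 4·8³ + 27·14² = 4·512 + 27·196 ≡ 6 (mod 19). Nonzero ⇒ E is nonsingular.
For each x ∈ F_19, compute rhs = x³ + 8·x + 14 mod 19, then count y ∈ F_19 with y² ≡ rhs.
  x = 0: rhs = 14, matching y values: none (0 points).
  x = 1: rhs = 4, matching y values: 2, 17 (2 points).
  x = 2: rhs = 0, matching y values: 0 (1 points).
  x = 3: rhs = 8, matching y values: none (0 points).
  x = 4: rhs = 15, matching y values: none (0 points).
  x = 5: rhs = 8, matching y values: none (0 points).
  x = 6: rhs = 12, matching y values: none (0 points).
  x = 7: rhs = 14, matching y values: none (0 points).
  x = 8: rhs = 1, matching y values: 1, 18 (2 points).
  x = 9: rhs = 17, matching y values: 6, 13 (2 points).
  x = 10: rhs = 11, matching y values: 7, 12 (2 points).
  x = 11: rhs = 8, matching y values: none (0 points).
  x = 12: rhs = 14, matching y values: none (0 points).
  x = 13: rhs = 16, matching y values: 4, 15 (2 points).
  x = 14: rhs = 1, matching y values: 1, 18 (2 points).
  x = 15: rhs = 13, matching y values: none (0 points).
  x = 16: rhs = 1, matching y values: 1, 18 (2 points).
  x = 17: rhs = 9, matching y values: 3, 16 (2 points).
  x = 18: rhs = 5, matching y values: 9, 10 (2 points).
Total affine count: 19.
Full point count |E(F_19)| = 19 + 1 = 20.
Hasse bound: |20 − (19+1)| = |0| = 0 ≤ 2√19 ≈ 8.7178 ✓.


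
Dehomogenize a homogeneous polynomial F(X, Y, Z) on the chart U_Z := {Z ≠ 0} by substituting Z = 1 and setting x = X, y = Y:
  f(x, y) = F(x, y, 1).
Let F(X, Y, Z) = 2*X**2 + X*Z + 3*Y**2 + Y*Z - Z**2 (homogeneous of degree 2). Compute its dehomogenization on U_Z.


f(x, y) = 2*x**2 + x + 3*y**2 + y - 1

On U_Z we set Z = 1. Each monomial c·X^i·Y^j·Z^k in F becomes c·x^i·y^j·1^k = c·x^i·y^j.
Substituting Z = 1: F(X, Y, 1) = 2*x**2 + x + 3*y**2 + y - 1.
Note: deg(f) ≤ deg(F) = 2; strict inequality happens when F is divisible by Z (lost terms).


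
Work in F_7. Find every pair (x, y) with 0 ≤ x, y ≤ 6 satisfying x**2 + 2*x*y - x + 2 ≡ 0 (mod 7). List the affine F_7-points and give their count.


Affine F_7-points: {(1, 6), (2, 6), (3, 1), (4, 0), (5, 2), (6, 2)}; count = 6.

For each of the 49 pairs (x, y) ∈ F_7², evaluate f(x, y) mod 7. Record the zeros.
  x = 0: [0↦2, 1↦2, 2↦2, 3↦2, 4↦2, 5↦2, 6↦2]  zeros at y ∈ ∅
  x = 1: [0↦2, 1↦4, 2↦6, 3↦1, 4↦3, 5↦5, 6↦0]  zeros at y ∈ {6}
  x = 2: [0↦4, 1↦1, 2↦5, 3↦2, 4↦6, 5↦3, 6↦0]  zeros at y ∈ {6}
  x = 3: [0↦1, 1↦0, 2↦6, 3↦5, 4↦4, 5↦3, 6↦2]  zeros at y ∈ {1}
  x = 4: [0↦0, 1↦1, 2↦2, 3↦3, 4↦4, 5↦5, 6↦6]  zeros at y ∈ {0}
  x = 5: [0↦1, 1↦4, 2↦0, 3↦3, 4↦6, 5↦2, 6↦5]  zeros at y ∈ {2}
  x = 6: [0↦4, 1↦2, 2↦0, 3↦5, 4↦3, 5↦1, 6↦6]  zeros at y ∈ {2}
Collecting zeros: affine points = {(1, 6), (2, 6), (3, 1), (4, 0), (5, 2), (6, 2)}.
Total count |C(F_7)_aff| = 6.


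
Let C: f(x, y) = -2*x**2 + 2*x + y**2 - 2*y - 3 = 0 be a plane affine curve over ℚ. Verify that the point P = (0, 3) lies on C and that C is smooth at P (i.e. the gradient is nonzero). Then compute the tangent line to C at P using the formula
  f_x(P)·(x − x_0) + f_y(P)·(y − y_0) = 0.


Tangent line at P: 2*x + 4*y - 12 = 0.

Step 1: f(0, 3) = 0, so P lies on C.
Step 2: partial derivatives
  f_x(x, y) = 2 - 4*x, f_y(x, y) = 2*y - 2.
  f_x(P) = 2, f_y(P) = 4 (gradient nonzero, so P is smooth).
Step 3: tangent line at P: 2·(x − 0) + 4·(y − 3) = 0.
Expanding: 2*x + 4*y - 12 = 0.


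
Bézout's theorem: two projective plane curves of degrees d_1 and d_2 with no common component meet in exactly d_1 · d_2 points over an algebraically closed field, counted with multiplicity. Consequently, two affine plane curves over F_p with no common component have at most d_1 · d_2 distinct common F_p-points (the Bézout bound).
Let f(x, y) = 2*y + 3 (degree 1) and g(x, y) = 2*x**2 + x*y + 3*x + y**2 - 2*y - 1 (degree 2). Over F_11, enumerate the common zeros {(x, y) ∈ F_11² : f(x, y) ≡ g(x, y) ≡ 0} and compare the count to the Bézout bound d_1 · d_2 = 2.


Common zeros: {(6, 4), (7, 4)}; count = 2; Bézout bound = 2.

deg(f) = 1, deg(g) = 2, so Bézout bound = 2.
Scan x ∈ F_11. For each x, list the y ∈ F_11 with f(x, y) ≡ 0 and those with g(x, y) ≡ 0 (mod 11); the common zeros in that column are the intersection.
  x = 0: f ≡ 0 at y ∈ {4}; g ≡ 0 at y ∈ ∅; common: ∅.
  x = 1: f ≡ 0 at y ∈ {4}; g ≡ 0 at y ∈ ∅; common: ∅.
  x = 2: f ≡ 0 at y ∈ {4}; g ≡ 0 at y ∈ {3, 8}; common: ∅.
  x = 3: f ≡ 0 at y ∈ {4}; g ≡ 0 at y ∈ ∅; common: ∅.
  x = 4: f ≡ 0 at y ∈ {4}; g ≡ 0 at y ∈ ∅; common: ∅.
  x = 5: f ≡ 0 at y ∈ {4}; g ≡ 0 at y ∈ ∅; common: ∅.
  x = 6: f ≡ 0 at y ∈ {4}; g ≡ 0 at y ∈ {3, 4}; common: {4}.
  x = 7: f ≡ 0 at y ∈ {4}; g ≡ 0 at y ∈ {2, 4}; common: {4}.
  x = 8: f ≡ 0 at y ∈ {4}; g ≡ 0 at y ∈ {7, 9}; common: ∅.
  x = 9: f ≡ 0 at y ∈ {4}; g ≡ 0 at y ∈ {7, 8}; common: ∅.
  x = 10: f ≡ 0 at y ∈ {4}; g ≡ 0 at y ∈ ∅; common: ∅.
Collecting: common zeros = {(6, 4), (7, 4)}, so the count is 2.
Comparison with the Bézout bound: 2 ≤ 2 = deg(f)·deg(g), as expected for curves with no common component (the bound is attained).


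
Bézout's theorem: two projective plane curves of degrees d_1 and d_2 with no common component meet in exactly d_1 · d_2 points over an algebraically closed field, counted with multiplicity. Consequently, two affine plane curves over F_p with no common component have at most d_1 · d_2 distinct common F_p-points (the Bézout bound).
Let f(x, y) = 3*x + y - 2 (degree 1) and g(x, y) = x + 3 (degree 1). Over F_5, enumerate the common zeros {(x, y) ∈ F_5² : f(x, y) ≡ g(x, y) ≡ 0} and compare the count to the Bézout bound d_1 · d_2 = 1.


Common zeros: {(2, 1)}; count = 1; Bézout bound = 1.

deg(f) = 1, deg(g) = 1, so Bézout bound = 1.
Scan x ∈ F_5. For each x, list the y ∈ F_5 with f(x, y) ≡ 0 and those with g(x, y) ≡ 0 (mod 5); the common zeros in that column are the intersection.
  x = 0: f ≡ 0 at y ∈ {2}; g ≡ 0 at y ∈ ∅; common: ∅.
  x = 1: f ≡ 0 at y ∈ {4}; g ≡ 0 at y ∈ ∅; common: ∅.
  x = 2: f ≡ 0 at y ∈ {1}; g ≡ 0 at y ∈ {0, 1, 2, 3, 4}; common: {1}.
  x = 3: f ≡ 0 at y ∈ {3}; g ≡ 0 at y ∈ ∅; common: ∅.
  x = 4: f ≡ 0 at y ∈ {0}; g ≡ 0 at y ∈ ∅; common: ∅.
Collecting: common zeros = {(2, 1)}, so the count is 1.
Comparison with the Bézout bound: 1 ≤ 1 = deg(f)·deg(g), as expected for curves with no common component (the bound is attained).


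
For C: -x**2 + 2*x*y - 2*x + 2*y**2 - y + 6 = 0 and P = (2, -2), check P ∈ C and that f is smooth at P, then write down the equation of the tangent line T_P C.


Tangent line at P: -10*x - 5*y + 10 = 0.

Step 1: f(2, -2) = 0, so P lies on C.
Step 2: partial derivatives
  f_x(x, y) = -2*x + 2*y - 2, f_y(x, y) = 2*x + 4*y - 1.
  f_x(P) = -10, f_y(P) = -5 (gradient nonzero, so P is smooth).
Step 3: tangent line at P: -10·(x − 2) + -5·(y − -2) = 0.
Expanding: -10*x - 5*y + 10 = 0.


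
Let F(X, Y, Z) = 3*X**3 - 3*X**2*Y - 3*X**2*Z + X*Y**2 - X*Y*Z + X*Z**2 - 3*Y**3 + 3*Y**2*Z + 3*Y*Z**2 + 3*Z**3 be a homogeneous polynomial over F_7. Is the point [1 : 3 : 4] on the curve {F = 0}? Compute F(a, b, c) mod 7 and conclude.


F(1,3,4) ≡ 1 (mod 7); P is NOT on the curve.

Evaluate F(1, 3, 4) term-by-term (mod 7).
  3*X**3 ↦ 3·1·1·1 = 3
  -3*X**2*Y ↦ -3·1·3·1 = -9
  -3*X**2*Z ↦ -3·1·1·4 = -12
  X*Y**2 ↦ 1·1·9·1 = 9
  -X*Y*Z ↦ -1·1·3·4 = -12
  X*Z**2 ↦ 1·1·1·16 = 16
  -3*Y**3 ↦ -3·1·27·1 = -81
  3*Y**2*Z ↦ 3·1·9·4 = 108
  3*Y*Z**2 ↦ 3·1·3·16 = 144
  3*Z**3 ↦ 3·1·1·64 = 192
Sum: F(1, 3, 4) = (3) + (-9) + (-12) + (9) + (-12) + (16) + (-81) + (108) + (144) + (192) = 358.
Reducing mod 7: 358 ≡ 1 (mod 7).
Since F(a, b, c) ≡ 1 ≠ 0 (mod 7), P does NOT lie on the curve.


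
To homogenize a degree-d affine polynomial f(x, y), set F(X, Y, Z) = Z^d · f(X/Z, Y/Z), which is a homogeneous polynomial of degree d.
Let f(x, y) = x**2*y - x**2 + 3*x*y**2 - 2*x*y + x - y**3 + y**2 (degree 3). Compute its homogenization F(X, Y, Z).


F(X, Y, Z) = X**2*Y - X**2*Z + 3*X*Y**2 - 2*X*Y*Z + X*Z**2 - Y**3 + Y**2*Z

deg(f) = 3.
Substitute x = X/Z, y = Y/Z into f, then multiply by Z^3.
  monomial 1·x^2·y^1 ↦ 1·X^2·Y^1·Z^0.
  monomial -1·x^2·y^0 ↦ -1·X^2·Y^0·Z^1.
  monomial 3·x^1·y^2 ↦ 3·X^1·Y^2·Z^0.
  monomial -2·x^1·y^1 ↦ -2·X^1·Y^1·Z^1.
  monomial 1·x^1·y^0 ↦ 1·X^1·Y^0·Z^2.
  monomial -1·x^0·y^3 ↦ -1·X^0·Y^3·Z^0.
  monomial 1·x^0·y^2 ↦ 1·X^0·Y^2·Z^1.
Collecting: F(X, Y, Z) = X**2*Y - X**2*Z + 3*X*Y**2 - 2*X*Y*Z + X*Z**2 - Y**3 + Y**2*Z.


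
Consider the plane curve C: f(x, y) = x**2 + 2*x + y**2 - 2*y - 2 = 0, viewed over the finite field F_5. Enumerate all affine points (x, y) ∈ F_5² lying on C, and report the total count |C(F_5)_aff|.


Affine F_5-points: {(1, 1), (2, 1), (4, 3), (4, 4)}; count = 4.

For each of the 25 pairs (x, y) ∈ F_5², evaluate f(x, y) mod 5. Record the zeros.
  x = 0: [0↦3, 1↦2, 2↦3, 3↦1, 4↦1]  zeros at y ∈ ∅
  x = 1: [0↦1, 1↦0, 2↦1, 3↦4, 4↦4]  zeros at y ∈ {1}
  x = 2: [0↦1, 1↦0, 2↦1, 3↦4, 4↦4]  zeros at y ∈ {1}
  x = 3: [0↦3, 1↦2, 2↦3, 3↦1, 4↦1]  zeros at y ∈ ∅
  x = 4: [0↦2, 1↦1, 2↦2, 3↦0, 4↦0]  zeros at y ∈ {3, 4}
Collecting zeros: affine points = {(1, 1), (2, 1), (4, 3), (4, 4)}.
Total count |C(F_5)_aff| = 4.


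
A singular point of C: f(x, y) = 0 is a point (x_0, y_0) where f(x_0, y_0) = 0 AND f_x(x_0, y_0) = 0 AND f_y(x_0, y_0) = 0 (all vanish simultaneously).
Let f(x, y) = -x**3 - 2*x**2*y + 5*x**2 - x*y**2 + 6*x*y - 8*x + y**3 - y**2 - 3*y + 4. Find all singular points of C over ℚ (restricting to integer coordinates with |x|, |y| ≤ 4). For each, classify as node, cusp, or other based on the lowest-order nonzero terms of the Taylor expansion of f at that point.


Singular points: {(1, 1)}; classification: cusp.

Compute partial derivatives:
  f_x = -3*x**2 - 4*x*y + 10*x - y**2 + 6*y - 8.
  f_y = -2*x**2 - 2*x*y + 6*x + 3*y**2 - 2*y - 3.
Scan x_0 ∈ {−4, ..., 4}. For each x_0, f_y(x_0, y) is a polynomial in y; find its integer roots y ∈ {−4, ..., 4}, then test f_x and f at those candidates.
  x = -4: f_y(-4, y) = 3*y**2 + 6*y - 59; no integer root y with |y| ≤ 4.
  x = -3: f_y(-3, y) = 3*y**2 + 4*y - 39; vanishes at y ∈ {3}. (-3, 3): f_x = -20 ≠ 0.
  x = -2: f_y(-2, y) = 3*y**2 + 2*y - 23; no integer root y with |y| ≤ 4.
  x = -1: f_y(-1, y) = 3*y**2 - 11; no integer root y with |y| ≤ 4.
  x = 0: f_y(0, y) = 3*y**2 - 2*y - 3; no integer root y with |y| ≤ 4.
  x = 1: f_y(1, y) = 3*y**2 - 4*y + 1; vanishes at y ∈ {1}. (1, 1): f_x = 0, f = 0 — SINGULAR.
  x = 2: f_y(2, y) = 3*y**2 - 6*y + 1; no integer root y with |y| ≤ 4.
  x = 3: f_y(3, y) = 3*y**2 - 8*y - 3; vanishes at y ∈ {3}. (3, 3): f_x = -32 ≠ 0.
  x = 4: f_y(4, y) = 3*y**2 - 10*y - 11; no integer root y with |y| ≤ 4.
Only singular point on the grid: (1, 1).
Classify: substitute x = 1 + u, y = 1 + v and expand: f = -u**3 - 2*u**2*v - u*v**2 + v**3 + v**2.
No constant or linear terms (consistent with a singular point). Quadratic part: v**2. Cubic part: -u**3 - 2*u**2*v - u*v**2 + v**3.
The quadratic part v**2 is a perfect square, so there is a single (double) tangent line v = 0, i.e. y = 1. Restricting the cubic part to that line (v = 0) leaves -u**3 ≠ 0, so f is not divisible by v and the branch is v² ≈ u**3 to lowest order — this is a cusp.
Classification: cusp.


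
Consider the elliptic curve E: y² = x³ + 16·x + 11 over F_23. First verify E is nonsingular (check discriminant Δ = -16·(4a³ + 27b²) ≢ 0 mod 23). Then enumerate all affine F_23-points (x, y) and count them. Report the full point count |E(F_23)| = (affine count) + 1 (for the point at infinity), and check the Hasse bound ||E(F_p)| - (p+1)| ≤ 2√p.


Affine points = {(4, 1), (4, 22), (5, 3), (5, 20), (6, 1), (6, 22), (7, 11), (7, 12), (11, 0), (13, 1), (13, 22), (14, 9), (14, 14), (16, 4), (16, 19), (18, 6), (18, 17)}; affine count = 17; |E(F_23)| = 18.

Discriminant check: Δ ∝ 4a³ + 27b² = 4·16³ + 27·11² = 4·4096 + 27·121 ≡ 9 (mod 23). Nonzero ⇒ E is nonsingular.
For each x ∈ F_23, compute rhs = x³ + 16·x + 11 mod 23, then count y ∈ F_23 with y² ≡ rhs.
  x = 0: rhs = 11, matching y values: none (0 points).
  x = 1: rhs = 5, matching y values: none (0 points).
  x = 2: rhs = 5, matching y values: none (0 points).
  x = 3: rhs = 17, matching y values: none (0 points).
  x = 4: rhs = 1, matching y values: 1, 22 (2 points).
  x = 5: rhs = 9, matching y values: 3, 20 (2 points).
  x = 6: rhs = 1, matching y values: 1, 22 (2 points).
  x = 7: rhs = 6, matching y values: 11, 12 (2 points).
  x = 8: rhs = 7, matching y values: none (0 points).
  x = 9: rhs = 10, matching y values: none (0 points).
  x = 10: rhs = 21, matching y values: none (0 points).
  x = 11: rhs = 0, matching y values: 0 (1 points).
  x = 12: rhs = 22, matching y values: none (0 points).
  x = 13: rhs = 1, matching y values: 1, 22 (2 points).
  x = 14: rhs = 12, matching y values: 9, 14 (2 points).
  x = 15: rhs = 15, matching y values: none (0 points).
  x = 16: rhs = 16, matching y values: 4, 19 (2 points).
  x = 17: rhs = 21, matching y values: none (0 points).
  x = 18: rhs = 13, matching y values: 6, 17 (2 points).
  x = 19: rhs = 21, matching y values: none (0 points).
  x = 20: rhs = 5, matching y values: none (0 points).
  x = 21: rhs = 17, matching y values: none (0 points).
  x = 22: rhs = 17, matching y values: none (0 points).
Total affine count: 17.
Full point count |E(F_23)| = 17 + 1 = 18.
Hasse bound: |18 − (23+1)| = |-6| = 6 ≤ 2√23 ≈ 9.5917 ✓.


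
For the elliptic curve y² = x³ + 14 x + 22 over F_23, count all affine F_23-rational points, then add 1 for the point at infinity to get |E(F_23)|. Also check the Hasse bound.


Affine points = {(2, 9), (2, 14), (4, 2), (4, 21), (6, 0), (7, 7), (7, 16), (8, 5), (8, 18), (9, 7), (9, 16), (10, 9), (10, 14), (11, 9), (11, 14), (12, 3), (12, 20), (13, 3), (13, 20), (14, 8), (14, 15), (16, 8), (16, 15), (21, 3), (21, 20)}; affine count = 25; |E(F_23)| = 26.

Discriminant check: Δ ∝ 4a³ + 27b² = 4·14³ + 27·22² = 4·2744 + 27·484 ≡ 9 (mod 23). Nonzero ⇒ E is nonsingular.
For each x ∈ F_23, compute rhs = x³ + 14·x + 22 mod 23, then count y ∈ F_23 with y² ≡ rhs.
  x = 0: rhs = 22, matching y values: none (0 points).
  x = 1: rhs = 14, matching y values: none (0 points).
  x = 2: rhs = 12, matching y values: 9, 14 (2 points).
  x = 3: rhs = 22, matching y values: none (0 points).
  x = 4: rhs = 4, matching y values: 2, 21 (2 points).
  x = 5: rhs = 10, matching y values: none (0 points).
  x = 6: rhs = 0, matching y values: 0 (1 points).
  x = 7: rhs = 3, matching y values: 7, 16 (2 points).
  x = 8: rhs = 2, matching y values: 5, 18 (2 points).
  x = 9: rhs = 3, matching y values: 7, 16 (2 points).
  x = 10: rhs = 12, matching y values: 9, 14 (2 points).
  x = 11: rhs = 12, matching y values: 9, 14 (2 points).
  x = 12: rhs = 9, matching y values: 3, 20 (2 points).
  x = 13: rhs = 9, matching y values: 3, 20 (2 points).
  x = 14: rhs = 18, matching y values: 8, 15 (2 points).
  x = 15: rhs = 19, matching y values: none (0 points).
  x = 16: rhs = 18, matching y values: 8, 15 (2 points).
  x = 17: rhs = 21, matching y values: none (0 points).
  x = 18: rhs = 11, matching y values: none (0 points).
  x = 19: rhs = 17, matching y values: none (0 points).
  x = 20: rhs = 22, matching y values: none (0 points).
  x = 21: rhs = 9, matching y values: 3, 20 (2 points).
  x = 22: rhs = 7, matching y values: none (0 points).
Total affine count: 25.
Full point count |E(F_23)| = 25 + 1 = 26.
Hasse bound: |26 − (23+1)| = |2| = 2 ≤ 2√23 ≈ 9.5917 ✓.


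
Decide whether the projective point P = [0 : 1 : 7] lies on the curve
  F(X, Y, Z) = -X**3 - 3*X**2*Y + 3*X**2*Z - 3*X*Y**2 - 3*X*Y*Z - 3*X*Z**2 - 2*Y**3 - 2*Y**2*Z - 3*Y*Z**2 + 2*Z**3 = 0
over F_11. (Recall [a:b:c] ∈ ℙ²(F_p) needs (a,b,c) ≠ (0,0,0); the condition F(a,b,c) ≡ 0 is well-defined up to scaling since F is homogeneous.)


F(0,1,7) ≡ 6 (mod 11); P is NOT on the curve.

Evaluate F(0, 1, 7) term-by-term (mod 11).
  -X**3 ↦ -1·0·1·1 = 0
  -3*X**2*Y ↦ -3·0·1·1 = 0
  3*X**2*Z ↦ 3·0·1·7 = 0
  -3*X*Y**2 ↦ -3·0·1·1 = 0
  -3*X*Y*Z ↦ -3·0·1·7 = 0
  -3*X*Z**2 ↦ -3·0·1·49 = 0
  -2*Y**3 ↦ -2·1·1·1 = -2
  -2*Y**2*Z ↦ -2·1·1·7 = -14
  -3*Y*Z**2 ↦ -3·1·1·49 = -147
  2*Z**3 ↦ 2·1·1·343 = 686
Sum: F(0, 1, 7) = (0) + (0) + (0) + (0) + (0) + (0) + (-2) + (-14) + (-147) + (686) = 523.
Reducing mod 11: 523 ≡ 6 (mod 11).
Since F(a, b, c) ≡ 6 ≠ 0 (mod 11), P does NOT lie on the curve.


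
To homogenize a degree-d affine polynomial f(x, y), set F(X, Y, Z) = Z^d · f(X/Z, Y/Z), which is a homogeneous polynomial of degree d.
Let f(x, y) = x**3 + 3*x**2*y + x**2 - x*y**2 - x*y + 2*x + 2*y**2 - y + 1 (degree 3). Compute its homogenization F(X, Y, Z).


F(X, Y, Z) = X**3 + 3*X**2*Y + X**2*Z - X*Y**2 - X*Y*Z + 2*X*Z**2 + 2*Y**2*Z - Y*Z**2 + Z**3

deg(f) = 3.
Substitute x = X/Z, y = Y/Z into f, then multiply by Z^3.
  monomial 1·x^3·y^0 ↦ 1·X^3·Y^0·Z^0.
  monomial 3·x^2·y^1 ↦ 3·X^2·Y^1·Z^0.
  monomial 1·x^2·y^0 ↦ 1·X^2·Y^0·Z^1.
  monomial -1·x^1·y^2 ↦ -1·X^1·Y^2·Z^0.
  monomial -1·x^1·y^1 ↦ -1·X^1·Y^1·Z^1.
  monomial 2·x^1·y^0 ↦ 2·X^1·Y^0·Z^2.
  monomial 2·x^0·y^2 ↦ 2·X^0·Y^2·Z^1.
  monomial -1·x^0·y^1 ↦ -1·X^0·Y^1·Z^2.
  monomial 1·x^0·y^0 ↦ 1·X^0·Y^0·Z^3.
Collecting: F(X, Y, Z) = X**3 + 3*X**2*Y + X**2*Z - X*Y**2 - X*Y*Z + 2*X*Z**2 + 2*Y**2*Z - Y*Z**2 + Z**3.


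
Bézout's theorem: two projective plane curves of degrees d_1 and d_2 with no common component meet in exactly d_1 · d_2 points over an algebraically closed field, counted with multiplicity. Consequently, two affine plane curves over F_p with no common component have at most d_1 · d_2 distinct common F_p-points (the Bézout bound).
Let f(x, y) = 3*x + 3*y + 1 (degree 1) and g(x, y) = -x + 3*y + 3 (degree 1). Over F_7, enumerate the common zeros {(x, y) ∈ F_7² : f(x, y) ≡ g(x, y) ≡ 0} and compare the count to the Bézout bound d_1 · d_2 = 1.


Common zeros: {(4, 5)}; count = 1; Bézout bound = 1.

deg(f) = 1, deg(g) = 1, so Bézout bound = 1.
Scan x ∈ F_7. For each x, list the y ∈ F_7 with f(x, y) ≡ 0 and those with g(x, y) ≡ 0 (mod 7); the common zeros in that column are the intersection.
  x = 0: f ≡ 0 at y ∈ {2}; g ≡ 0 at y ∈ {6}; common: ∅.
  x = 1: f ≡ 0 at y ∈ {1}; g ≡ 0 at y ∈ {4}; common: ∅.
  x = 2: f ≡ 0 at y ∈ {0}; g ≡ 0 at y ∈ {2}; common: ∅.
  x = 3: f ≡ 0 at y ∈ {6}; g ≡ 0 at y ∈ {0}; common: ∅.
  x = 4: f ≡ 0 at y ∈ {5}; g ≡ 0 at y ∈ {5}; common: {5}.
  x = 5: f ≡ 0 at y ∈ {4}; g ≡ 0 at y ∈ {3}; common: ∅.
  x = 6: f ≡ 0 at y ∈ {3}; g ≡ 0 at y ∈ {1}; common: ∅.
Collecting: common zeros = {(4, 5)}, so the count is 1.
Comparison with the Bézout bound: 1 ≤ 1 = deg(f)·deg(g), as expected for curves with no common component (the bound is attained).


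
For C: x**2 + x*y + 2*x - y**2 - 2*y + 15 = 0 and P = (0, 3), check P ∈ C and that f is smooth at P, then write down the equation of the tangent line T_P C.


Tangent line at P: 5*x - 8*y + 24 = 0.

Step 1: f(0, 3) = 0, so P lies on C.
Step 2: partial derivatives
  f_x(x, y) = 2*x + y + 2, f_y(x, y) = x - 2*y - 2.
  f_x(P) = 5, f_y(P) = -8 (gradient nonzero, so P is smooth).
Step 3: tangent line at P: 5·(x − 0) + -8·(y − 3) = 0.
Expanding: 5*x - 8*y + 24 = 0.


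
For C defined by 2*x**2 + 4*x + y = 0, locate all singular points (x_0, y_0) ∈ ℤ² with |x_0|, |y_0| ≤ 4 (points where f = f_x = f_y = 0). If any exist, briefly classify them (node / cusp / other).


No singular points in the scanned grid; C is smooth there.

Compute partial derivatives:
  f_x = 4*x + 4.
  f_y = 1.
f_y = 1 is a nonzero constant, so f_y never vanishes: no point (x, y) can satisfy f = f_x = f_y = 0. In particular no (x, y) ∈ {−4, ..., 4}² is singular; the curve is smooth.


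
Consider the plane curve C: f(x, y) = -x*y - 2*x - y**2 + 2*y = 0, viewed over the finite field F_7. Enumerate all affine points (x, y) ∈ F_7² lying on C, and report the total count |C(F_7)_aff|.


Affine F_7-points: {(0, 0), (0, 2), (1, 4), (4, 6), (5, 1), (5, 3)}; count = 6.

For each of the 49 pairs (x, y) ∈ F_7², evaluate f(x, y) mod 7. Record the zeros.
  x = 0: [0↦0, 1↦1, 2↦0, 3↦4, 4↦6, 5↦6, 6↦4]  zeros at y ∈ {0, 2}
  x = 1: [0↦5, 1↦5, 2↦3, 3↦6, 4↦0, 5↦6, 6↦3]  zeros at y ∈ {4}
  x = 2: [0↦3, 1↦2, 2↦6, 3↦1, 4↦1, 5↦6, 6↦2]  zeros at y ∈ ∅
  x = 3: [0↦1, 1↦6, 2↦2, 3↦3, 4↦2, 5↦6, 6↦1]  zeros at y ∈ ∅
  x = 4: [0↦6, 1↦3, 2↦5, 3↦5, 4↦3, 5↦6, 6↦0]  zeros at y ∈ {6}
  x = 5: [0↦4, 1↦0, 2↦1, 3↦0, 4↦4, 5↦6, 6↦6]  zeros at y ∈ {1, 3}
  x = 6: [0↦2, 1↦4, 2↦4, 3↦2, 4↦5, 5↦6, 6↦5]  zeros at y ∈ ∅
Collecting zeros: affine points = {(0, 0), (0, 2), (1, 4), (4, 6), (5, 1), (5, 3)}.
Total count |C(F_7)_aff| = 6.


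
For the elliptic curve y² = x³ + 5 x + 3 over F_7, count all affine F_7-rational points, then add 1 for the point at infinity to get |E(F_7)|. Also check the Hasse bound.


Affine points = {(1, 3), (1, 4), (2, 0), (6, 2), (6, 5)}; affine count = 5; |E(F_7)| = 6.

Discriminant check: Δ ∝ 4a³ + 27b² = 4·5³ + 27·3² = 4·125 + 27·9 ≡ 1 (mod 7). Nonzero ⇒ E is nonsingular.
For each x ∈ F_7, compute rhs = x³ + 5·x + 3 mod 7, then count y ∈ F_7 with y² ≡ rhs.
  x = 0: rhs = 3, matching y values: none (0 points).
  x = 1: rhs = 2, matching y values: 3, 4 (2 points).
  x = 2: rhs = 0, matching y values: 0 (1 points).
  x = 3: rhs = 3, matching y values: none (0 points).
  x = 4: rhs = 3, matching y values: none (0 points).
  x = 5: rhs = 6, matching y values: none (0 points).
  x = 6: rhs = 4, matching y values: 2, 5 (2 points).
Total affine count: 5.
Full point count |E(F_7)| = 5 + 1 = 6.
Hasse bound: |6 − (7+1)| = |-2| = 2 ≤ 2√7 ≈ 5.2915 ✓.


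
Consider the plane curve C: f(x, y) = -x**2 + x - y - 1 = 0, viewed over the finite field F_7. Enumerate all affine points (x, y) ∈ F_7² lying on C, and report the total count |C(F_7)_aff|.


Affine F_7-points: {(0, 6), (1, 6), (2, 4), (3, 0), (4, 1), (5, 0), (6, 4)}; count = 7.

For each of the 49 pairs (x, y) ∈ F_7², evaluate f(x, y) mod 7. Record the zeros.
  x = 0: [0↦6, 1↦5, 2↦4, 3↦3, 4↦2, 5↦1, 6↦0]  zeros at y ∈ {6}
  x = 1: [0↦6, 1↦5, 2↦4, 3↦3, 4↦2, 5↦1, 6↦0]  zeros at y ∈ {6}
  x = 2: [0↦4, 1↦3, 2↦2, 3↦1, 4↦0, 5↦6, 6↦5]  zeros at y ∈ {4}
  x = 3: [0↦0, 1↦6, 2↦5, 3↦4, 4↦3, 5↦2, 6↦1]  zeros at y ∈ {0}
  x = 4: [0↦1, 1↦0, 2↦6, 3↦5, 4↦4, 5↦3, 6↦2]  zeros at y ∈ {1}
  x = 5: [0↦0, 1↦6, 2↦5, 3↦4, 4↦3, 5↦2, 6↦1]  zeros at y ∈ {0}
  x = 6: [0↦4, 1↦3, 2↦2, 3↦1, 4↦0, 5↦6, 6↦5]  zeros at y ∈ {4}
Collecting zeros: affine points = {(0, 6), (1, 6), (2, 4), (3, 0), (4, 1), (5, 0), (6, 4)}.
Total count |C(F_7)_aff| = 7.
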